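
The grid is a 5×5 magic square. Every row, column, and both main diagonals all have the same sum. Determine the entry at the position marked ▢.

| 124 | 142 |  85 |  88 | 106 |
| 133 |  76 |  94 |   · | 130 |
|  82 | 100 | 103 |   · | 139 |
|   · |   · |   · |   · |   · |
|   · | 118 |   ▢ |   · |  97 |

136

Row 1 is complete and sums to 545; that is the magic constant.
From row 2, 545 − (133 + 76 + 94 + 130) gives (2,4) = 112.
Row 3 must total 545; the given cells sum to 424, so (3,4) = 121.
The remaining cell in column 2 is (4,2) = 545 − 436 = 109.
From column 5, 545 − (106 + 130 + 139 + 97) gives (4,5) = 73.
Using main diagonal: 124 + 76 + 103 + 97 + ? → (4,4) = 545 − 400 = 145.
Anti-diagonal: 106 + 112 + 103 + 109 + ? = 545, so (5,1) = 115.
From column 1, 545 − (124 + 133 + 82 + 115) gives (4,1) = 91.
Column 4: 88 + 112 + 121 + 145 + ? = 545, so (5,4) = 79.
Using row 4: 91 + 109 + 145 + 73 + ? → (4,3) = 545 − 418 = 127.
Row 5 needs 545; the known cells sum to 409, so (5,3) = 136.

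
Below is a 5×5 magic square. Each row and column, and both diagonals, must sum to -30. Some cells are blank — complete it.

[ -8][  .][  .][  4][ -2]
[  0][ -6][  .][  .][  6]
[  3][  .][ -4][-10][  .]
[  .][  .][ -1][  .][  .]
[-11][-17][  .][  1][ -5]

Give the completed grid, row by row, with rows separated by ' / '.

-8 -9 -15 4 -2 / 0 -6 -12 -18 6 / 3 -3 -4 -10 -16 / -14 5 -1 -7 -13 / -11 -17 2 1 -5

Row 5 must total -30; the given cells sum to -32, so (5,3) = 2.
Column 1 needs -30; the known cells sum to -16, so (4,1) = -14.
Main diagonal needs -30; the known cells sum to -23, so (4,4) = -7.
Column 4 needs -30; the known cells sum to -12, so (2,4) = -18.
The remaining cell in anti-diagonal is (4,2) = -30 − (-35) = 5.
The remaining cell in row 2 is (2,3) = -30 − (-18) = -12.
Row 4 needs -30; the known cells sum to -17, so (4,5) = -13.
Column 3: -12 + (-4) + (-1) + 2 + ? = -30, so (1,3) = -15.
Column 5 must total -30; the given cells sum to -14, so (3,5) = -16.
From row 1, -30 − (-8 + (-15) + 4 + (-2)) gives (1,2) = -9.
Row 3 needs -30; the known cells sum to -27, so (3,2) = -3.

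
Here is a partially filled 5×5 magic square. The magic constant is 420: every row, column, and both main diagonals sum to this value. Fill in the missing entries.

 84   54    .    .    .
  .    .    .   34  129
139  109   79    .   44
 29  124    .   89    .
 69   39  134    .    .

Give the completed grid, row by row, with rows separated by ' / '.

From row 3, 420 − (139 + 109 + 79 + 44) gives (3,4) = 49.
Column 1 must total 420; the given cells sum to 321, so (2,1) = 99.
Column 2: 54 + 109 + 124 + 39 + ? = 420, so (2,2) = 94.
The remaining cell in main diagonal is (5,5) = 420 − 346 = 74.
Using anti-diagonal: 34 + 79 + 124 + 69 + ? → (1,5) = 420 − 306 = 114.
From row 2, 420 − (99 + 94 + 34 + 129) gives (2,3) = 64.
The remaining cell in row 5 is (5,4) = 420 − 316 = 104.
From column 4, 420 − (34 + 49 + 89 + 104) gives (1,4) = 144.
The remaining cell in column 5 is (4,5) = 420 − 361 = 59.
From row 1, 420 − (84 + 54 + 144 + 114) gives (1,3) = 24.
Row 4: 29 + 124 + 89 + 59 + ? = 420, so (4,3) = 119.

84 54 24 144 114 / 99 94 64 34 129 / 139 109 79 49 44 / 29 124 119 89 59 / 69 39 134 104 74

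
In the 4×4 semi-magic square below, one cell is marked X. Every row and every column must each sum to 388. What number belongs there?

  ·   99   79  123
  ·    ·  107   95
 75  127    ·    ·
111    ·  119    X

67

Row 1 must total 388; the given cells sum to 301, so (1,1) = 87.
Column 1: 87 + 75 + 111 + ? = 388, so (2,1) = 115.
Using column 3: 79 + 107 + 119 + ? → (3,3) = 388 − 305 = 83.
The remaining cell in row 2 is (2,2) = 388 − 317 = 71.
Row 3 needs 388; the known cells sum to 285, so (3,4) = 103.
Column 2 needs 388; the known cells sum to 297, so (4,2) = 91.
From column 4, 388 − (123 + 95 + 103) gives (4,4) = 67.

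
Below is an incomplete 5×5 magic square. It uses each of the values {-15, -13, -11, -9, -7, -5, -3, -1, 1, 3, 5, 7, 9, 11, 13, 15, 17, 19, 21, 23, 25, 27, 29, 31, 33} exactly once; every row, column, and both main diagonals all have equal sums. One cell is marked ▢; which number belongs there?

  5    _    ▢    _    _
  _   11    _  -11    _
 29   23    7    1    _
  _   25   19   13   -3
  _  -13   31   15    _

-7

The 25 entries sum to 225, so each line sums to 225/5 = 45.
The remaining cell in row 3 is (3,5) = 45 − 60 = -15.
Row 4 must total 45; the given cells sum to 54, so (4,1) = -9.
The remaining cell in column 2 is (1,2) = 45 − 46 = -1.
From column 4, 45 − (-11 + 1 + 13 + 15) gives (1,4) = 27.
Main diagonal: 5 + 11 + 7 + 13 + ? = 45, so (5,5) = 9.
The remaining cell in row 5 is (5,1) = 45 − 42 = 3.
Column 1 needs 45; the known cells sum to 28, so (2,1) = 17.
Anti-diagonal needs 45; the known cells sum to 24, so (1,5) = 21.
The remaining cell in row 1 is (1,3) = 45 − 52 = -7.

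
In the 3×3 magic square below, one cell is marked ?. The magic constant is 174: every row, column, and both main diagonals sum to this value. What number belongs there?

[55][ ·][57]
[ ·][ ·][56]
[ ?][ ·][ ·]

The remaining cell in row 1 is (1,2) = 174 − 112 = 62.
The remaining cell in column 3 is (3,3) = 174 − 113 = 61.
Main diagonal needs 174; the known cells sum to 116, so (2,2) = 58.
Using anti-diagonal: 57 + 58 + ? → (3,1) = 174 − 115 = 59.

59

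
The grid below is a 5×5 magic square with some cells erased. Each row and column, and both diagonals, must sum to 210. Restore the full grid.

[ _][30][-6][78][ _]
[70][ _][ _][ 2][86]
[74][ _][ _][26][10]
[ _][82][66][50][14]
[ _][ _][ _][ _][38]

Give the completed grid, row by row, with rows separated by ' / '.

From row 4, 210 − (82 + 66 + 50 + 14) gives (4,1) = -2.
Using column 4: 78 + 2 + 26 + 50 + ? → (5,4) = 210 − 156 = 54.
Using column 5: 86 + 10 + 14 + 38 + ? → (1,5) = 210 − 148 = 62.
Row 1 must total 210; the given cells sum to 164, so (1,1) = 46.
The remaining cell in column 1 is (5,1) = 210 − 188 = 22.
Anti-diagonal: 62 + 2 + 82 + 22 + ? = 210, so (3,3) = 42.
The remaining cell in row 3 is (3,2) = 210 − 152 = 58.
Using main diagonal: 46 + 42 + 50 + 38 + ? → (2,2) = 210 − 176 = 34.
The remaining cell in row 2 is (2,3) = 210 − 192 = 18.
Column 2: 30 + 34 + 58 + 82 + ? = 210, so (5,2) = 6.
Column 3: -6 + 18 + 42 + 66 + ? = 210, so (5,3) = 90.

46 30 -6 78 62 / 70 34 18 2 86 / 74 58 42 26 10 / -2 82 66 50 14 / 22 6 90 54 38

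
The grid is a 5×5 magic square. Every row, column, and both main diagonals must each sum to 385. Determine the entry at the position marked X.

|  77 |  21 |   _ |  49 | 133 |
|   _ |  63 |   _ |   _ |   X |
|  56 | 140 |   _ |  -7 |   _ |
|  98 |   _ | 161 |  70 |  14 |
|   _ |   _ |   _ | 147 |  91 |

35

The remaining cell in row 1 is (1,3) = 385 − 280 = 105.
From row 4, 385 − (98 + 161 + 70 + 14) gives (4,2) = 42.
Column 2 must total 385; the given cells sum to 266, so (5,2) = 119.
Column 4 must total 385; the given cells sum to 259, so (2,4) = 126.
Using main diagonal: 77 + 63 + 70 + 91 + ? → (3,3) = 385 − 301 = 84.
Using anti-diagonal: 133 + 126 + 84 + 42 + ? → (5,1) = 385 − 385 = 0.
The remaining cell in row 3 is (3,5) = 385 − 273 = 112.
Row 5 must total 385; the given cells sum to 357, so (5,3) = 28.
Using column 1: 77 + 56 + 98 + 0 + ? → (2,1) = 385 − 231 = 154.
Using column 3: 105 + 84 + 161 + 28 + ? → (2,3) = 385 − 378 = 7.
The remaining cell in column 5 is (2,5) = 385 − 350 = 35.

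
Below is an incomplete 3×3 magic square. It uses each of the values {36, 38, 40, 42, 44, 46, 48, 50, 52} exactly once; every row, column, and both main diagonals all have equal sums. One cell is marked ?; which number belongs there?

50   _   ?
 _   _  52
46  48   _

The 9 entries sum to 396, so each line sums to 396/3 = 132.
From row 3, 132 − (46 + 48) gives (3,3) = 38.
Column 1 must total 132; the given cells sum to 96, so (2,1) = 36.
Column 3 needs 132; the known cells sum to 90, so (1,3) = 42.

42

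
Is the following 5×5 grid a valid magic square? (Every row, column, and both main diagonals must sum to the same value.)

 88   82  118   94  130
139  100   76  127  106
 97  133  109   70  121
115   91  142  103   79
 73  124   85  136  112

Row 1: 88 + 82 + 118 + 94 + 130 = 512.
Row 2: 139 + 100 + 76 + 127 + 106 = 548.
Row 3: 97 + 133 + 109 + 70 + 121 = 530.
Row 4: 115 + 91 + 142 + 103 + 79 = 530.
Row 5: 73 + 124 + 85 + 136 + 112 = 530.
Column 1: 88 + 139 + 97 + 115 + 73 = 512.
Column 2: 82 + 100 + 133 + 91 + 124 = 530.
Column 3: 118 + 76 + 109 + 142 + 85 = 530.
Column 4: 94 + 127 + 70 + 103 + 136 = 530.
Column 5: 130 + 106 + 121 + 79 + 112 = 548.
Main diagonal: 88 + 100 + 109 + 103 + 112 = 512.
Anti-diagonal: 130 + 127 + 109 + 91 + 73 = 530.

No — row 3 sums to 530 but column 5 sums to 548.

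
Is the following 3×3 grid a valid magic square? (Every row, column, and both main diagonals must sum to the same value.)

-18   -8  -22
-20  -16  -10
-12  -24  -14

Row 1: -18 + (-8) + (-22) = -48.
Row 2: -20 + (-16) + (-10) = -46.
Row 3: -12 + (-24) + (-14) = -50.
Column 1: -18 + (-20) + (-12) = -50.
Column 2: -8 + (-16) + (-24) = -48.
Column 3: -22 + (-10) + (-14) = -46.
Main diagonal: -18 + (-16) + (-14) = -48.
Anti-diagonal: -22 + (-16) + (-12) = -50.

No — row 1 sums to -48 but column 1 sums to -50.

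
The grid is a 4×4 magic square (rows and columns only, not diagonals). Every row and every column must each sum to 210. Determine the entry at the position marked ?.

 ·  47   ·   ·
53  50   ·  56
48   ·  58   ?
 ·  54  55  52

Using row 2: 53 + 50 + 56 + ? → (2,3) = 210 − 159 = 51.
Row 4 needs 210; the known cells sum to 161, so (4,1) = 49.
The remaining cell in column 1 is (1,1) = 210 − 150 = 60.
From column 2, 210 − (47 + 50 + 54) gives (3,2) = 59.
Column 3: 51 + 58 + 55 + ? = 210, so (1,3) = 46.
From row 1, 210 − (60 + 47 + 46) gives (1,4) = 57.
From row 3, 210 − (48 + 59 + 58) gives (3,4) = 45.

45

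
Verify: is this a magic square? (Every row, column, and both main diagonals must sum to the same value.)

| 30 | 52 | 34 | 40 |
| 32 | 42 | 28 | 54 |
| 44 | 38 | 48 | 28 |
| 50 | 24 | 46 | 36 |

Row 1: 30 + 52 + 34 + 40 = 156.
Row 2: 32 + 42 + 28 + 54 = 156.
Row 3: 44 + 38 + 48 + 28 = 158.
Row 4: 50 + 24 + 46 + 36 = 156.
Column 1: 30 + 32 + 44 + 50 = 156.
Column 2: 52 + 42 + 38 + 24 = 156.
Column 3: 34 + 28 + 48 + 46 = 156.
Column 4: 40 + 54 + 28 + 36 = 158.
Main diagonal: 30 + 42 + 48 + 36 = 156.
Anti-diagonal: 40 + 28 + 38 + 50 = 156.

No — column 1 sums to 156 but row 3 sums to 158.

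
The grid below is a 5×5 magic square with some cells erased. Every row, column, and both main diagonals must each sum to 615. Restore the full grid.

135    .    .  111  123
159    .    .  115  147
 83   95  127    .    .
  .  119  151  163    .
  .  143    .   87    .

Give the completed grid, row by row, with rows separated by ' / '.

135 167 79 111 123 / 159 91 103 115 147 / 83 95 127 139 171 / 107 119 151 163 75 / 131 143 155 87 99

Column 4 must total 615; the given cells sum to 476, so (3,4) = 139.
Anti-diagonal must total 615; the given cells sum to 484, so (5,1) = 131.
From row 3, 615 − (83 + 95 + 127 + 139) gives (3,5) = 171.
Using column 1: 135 + 159 + 83 + 131 + ? → (4,1) = 615 − 508 = 107.
Using row 4: 107 + 119 + 151 + 163 + ? → (4,5) = 615 − 540 = 75.
From column 5, 615 − (123 + 147 + 171 + 75) gives (5,5) = 99.
Using main diagonal: 135 + 127 + 163 + 99 + ? → (2,2) = 615 − 524 = 91.
Using row 2: 159 + 91 + 115 + 147 + ? → (2,3) = 615 − 512 = 103.
Row 5 must total 615; the given cells sum to 460, so (5,3) = 155.
Column 2: 91 + 95 + 119 + 143 + ? = 615, so (1,2) = 167.
Using column 3: 103 + 127 + 151 + 155 + ? → (1,3) = 615 − 536 = 79.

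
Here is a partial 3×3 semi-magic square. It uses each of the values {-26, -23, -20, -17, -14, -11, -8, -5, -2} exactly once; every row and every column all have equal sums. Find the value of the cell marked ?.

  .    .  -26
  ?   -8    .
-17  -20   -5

-23

The 9 entries sum to -126, so each line sums to -126/3 = -42.
Column 2: -8 + (-20) + ? = -42, so (1,2) = -14.
The remaining cell in column 3 is (2,3) = -42 − (-31) = -11.
Row 1: -14 + (-26) + ? = -42, so (1,1) = -2.
Row 2 needs -42; the known cells sum to -19, so (2,1) = -23.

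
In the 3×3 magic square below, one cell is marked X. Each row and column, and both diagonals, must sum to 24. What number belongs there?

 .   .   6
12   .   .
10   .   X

Using column 1: 12 + 10 + ? → (1,1) = 24 − 22 = 2.
The remaining cell in anti-diagonal is (2,2) = 24 − 16 = 8.
The remaining cell in row 1 is (1,2) = 24 − 8 = 16.
Row 2 needs 24; the known cells sum to 20, so (2,3) = 4.
Column 2 needs 24; the known cells sum to 24, so (3,2) = 0.
Column 3 must total 24; the given cells sum to 10, so (3,3) = 14.

14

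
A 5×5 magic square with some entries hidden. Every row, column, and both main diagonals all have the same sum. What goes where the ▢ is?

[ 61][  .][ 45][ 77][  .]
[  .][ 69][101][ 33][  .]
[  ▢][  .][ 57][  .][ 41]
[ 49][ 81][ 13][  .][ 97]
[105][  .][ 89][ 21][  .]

Column 3 is complete and sums to 305; that is the magic constant.
Row 4 needs 305; the known cells sum to 240, so (4,4) = 65.
From column 4, 305 − (77 + 33 + 65 + 21) gives (3,4) = 109.
From main diagonal, 305 − (61 + 69 + 57 + 65) gives (5,5) = 53.
Anti-diagonal: 33 + 57 + 81 + 105 + ? = 305, so (1,5) = 29.
Row 1 must total 305; the given cells sum to 212, so (1,2) = 93.
Using row 5: 105 + 89 + 21 + 53 + ? → (5,2) = 305 − 268 = 37.
Column 2 must total 305; the given cells sum to 280, so (3,2) = 25.
Column 5 must total 305; the given cells sum to 220, so (2,5) = 85.
Row 2 must total 305; the given cells sum to 288, so (2,1) = 17.
Row 3: 25 + 57 + 109 + 41 + ? = 305, so (3,1) = 73.

73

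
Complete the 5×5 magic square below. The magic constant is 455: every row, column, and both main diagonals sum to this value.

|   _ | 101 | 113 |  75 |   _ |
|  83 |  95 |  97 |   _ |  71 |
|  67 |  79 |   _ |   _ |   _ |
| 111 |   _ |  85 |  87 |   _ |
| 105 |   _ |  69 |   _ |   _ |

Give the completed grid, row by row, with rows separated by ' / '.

Using row 2: 83 + 95 + 97 + 71 + ? → (2,4) = 455 − 346 = 109.
The remaining cell in column 1 is (1,1) = 455 − 366 = 89.
Using column 3: 113 + 97 + 85 + 69 + ? → (3,3) = 455 − 364 = 91.
From main diagonal, 455 − (89 + 95 + 91 + 87) gives (5,5) = 93.
The remaining cell in row 1 is (1,5) = 455 − 378 = 77.
The remaining cell in anti-diagonal is (4,2) = 455 − 382 = 73.
From row 4, 455 − (111 + 73 + 85 + 87) gives (4,5) = 99.
The remaining cell in column 2 is (5,2) = 455 − 348 = 107.
From column 5, 455 − (77 + 71 + 99 + 93) gives (3,5) = 115.
Row 3 needs 455; the known cells sum to 352, so (3,4) = 103.
Row 5: 105 + 107 + 69 + 93 + ? = 455, so (5,4) = 81.

89 101 113 75 77 / 83 95 97 109 71 / 67 79 91 103 115 / 111 73 85 87 99 / 105 107 69 81 93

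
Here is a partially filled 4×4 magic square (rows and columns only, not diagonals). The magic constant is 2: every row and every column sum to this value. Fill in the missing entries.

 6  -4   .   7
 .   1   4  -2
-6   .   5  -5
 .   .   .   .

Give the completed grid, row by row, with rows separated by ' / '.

Row 1 needs 2; the known cells sum to 9, so (1,3) = -7.
Row 2 needs 2; the known cells sum to 3, so (2,1) = -1.
Row 3: -6 + 5 + (-5) + ? = 2, so (3,2) = 8.
Column 1: 6 + (-1) + (-6) + ? = 2, so (4,1) = 3.
The remaining cell in column 2 is (4,2) = 2 − 5 = -3.
From column 3, 2 − (-7 + 4 + 5) gives (4,3) = 0.
The remaining cell in column 4 is (4,4) = 2 − 0 = 2.

6 -4 -7 7 / -1 1 4 -2 / -6 8 5 -5 / 3 -3 0 2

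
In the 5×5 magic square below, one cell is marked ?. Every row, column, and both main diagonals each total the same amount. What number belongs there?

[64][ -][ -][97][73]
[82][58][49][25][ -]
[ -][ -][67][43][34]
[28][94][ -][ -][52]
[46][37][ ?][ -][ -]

88

Anti-diagonal is complete and sums to 305; that is the magic constant.
Row 2 needs 305; the known cells sum to 214, so (2,5) = 91.
Column 1 needs 305; the known cells sum to 220, so (3,1) = 85.
Column 5: 73 + 91 + 34 + 52 + ? = 305, so (5,5) = 55.
Main diagonal needs 305; the known cells sum to 244, so (4,4) = 61.
Row 3 needs 305; the known cells sum to 229, so (3,2) = 76.
The remaining cell in row 4 is (4,3) = 305 − 235 = 70.
Column 2 needs 305; the known cells sum to 265, so (1,2) = 40.
The remaining cell in column 4 is (5,4) = 305 − 226 = 79.
From row 1, 305 − (64 + 40 + 97 + 73) gives (1,3) = 31.
Row 5 needs 305; the known cells sum to 217, so (5,3) = 88.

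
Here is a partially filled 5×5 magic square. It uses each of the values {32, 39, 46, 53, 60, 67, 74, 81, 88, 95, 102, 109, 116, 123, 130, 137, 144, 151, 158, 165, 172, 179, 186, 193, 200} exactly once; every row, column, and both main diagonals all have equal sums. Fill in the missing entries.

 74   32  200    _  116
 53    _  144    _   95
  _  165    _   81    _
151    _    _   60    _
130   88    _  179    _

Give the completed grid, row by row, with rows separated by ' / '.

The 25 entries sum to 2900, so each line sums to 2900/5 = 580.
Row 1 needs 580; the known cells sum to 422, so (1,4) = 158.
Column 1 must total 580; the given cells sum to 408, so (3,1) = 172.
From column 4, 580 − (158 + 81 + 60 + 179) gives (2,4) = 102.
Using row 2: 53 + 144 + 102 + 95 + ? → (2,2) = 580 − 394 = 186.
The remaining cell in column 2 is (4,2) = 580 − 471 = 109.
Anti-diagonal must total 580; the given cells sum to 457, so (3,3) = 123.
Row 3 must total 580; the given cells sum to 541, so (3,5) = 39.
The remaining cell in main diagonal is (5,5) = 580 − 443 = 137.
Row 5 must total 580; the given cells sum to 534, so (5,3) = 46.
Using column 3: 200 + 144 + 123 + 46 + ? → (4,3) = 580 − 513 = 67.
Using column 5: 116 + 95 + 39 + 137 + ? → (4,5) = 580 − 387 = 193.

74 32 200 158 116 / 53 186 144 102 95 / 172 165 123 81 39 / 151 109 67 60 193 / 130 88 46 179 137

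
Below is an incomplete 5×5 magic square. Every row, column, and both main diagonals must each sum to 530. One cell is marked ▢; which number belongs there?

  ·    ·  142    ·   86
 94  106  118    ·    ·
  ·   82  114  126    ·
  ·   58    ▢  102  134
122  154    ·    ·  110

90

Column 2: 106 + 82 + 58 + 154 + ? = 530, so (1,2) = 130.
Main diagonal needs 530; the known cells sum to 432, so (1,1) = 98.
The remaining cell in anti-diagonal is (2,4) = 530 − 380 = 150.
The remaining cell in row 1 is (1,4) = 530 − 456 = 74.
Row 2: 94 + 106 + 118 + 150 + ? = 530, so (2,5) = 62.
From column 4, 530 − (74 + 150 + 126 + 102) gives (5,4) = 78.
Column 5: 86 + 62 + 134 + 110 + ? = 530, so (3,5) = 138.
From row 3, 530 − (82 + 114 + 126 + 138) gives (3,1) = 70.
Using row 5: 122 + 154 + 78 + 110 + ? → (5,3) = 530 − 464 = 66.
Column 1 needs 530; the known cells sum to 384, so (4,1) = 146.
The remaining cell in column 3 is (4,3) = 530 − 440 = 90.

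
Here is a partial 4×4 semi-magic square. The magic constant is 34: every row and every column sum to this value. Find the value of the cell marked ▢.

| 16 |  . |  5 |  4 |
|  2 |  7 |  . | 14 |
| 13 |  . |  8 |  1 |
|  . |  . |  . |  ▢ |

15

The remaining cell in row 1 is (1,2) = 34 − 25 = 9.
Using row 2: 2 + 7 + 14 + ? → (2,3) = 34 − 23 = 11.
Row 3 needs 34; the known cells sum to 22, so (3,2) = 12.
Column 1 must total 34; the given cells sum to 31, so (4,1) = 3.
Column 2: 9 + 7 + 12 + ? = 34, so (4,2) = 6.
The remaining cell in column 3 is (4,3) = 34 − 24 = 10.
From column 4, 34 − (4 + 14 + 1) gives (4,4) = 15.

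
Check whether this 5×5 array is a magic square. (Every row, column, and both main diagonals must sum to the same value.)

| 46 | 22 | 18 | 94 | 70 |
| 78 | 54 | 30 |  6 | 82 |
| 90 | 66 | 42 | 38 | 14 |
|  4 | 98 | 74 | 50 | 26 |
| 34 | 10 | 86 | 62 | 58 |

Row 1: 46 + 22 + 18 + 94 + 70 = 250.
Row 2: 78 + 54 + 30 + 6 + 82 = 250.
Row 3: 90 + 66 + 42 + 38 + 14 = 250.
Row 4: 4 + 98 + 74 + 50 + 26 = 252.
Row 5: 34 + 10 + 86 + 62 + 58 = 250.
Column 1: 46 + 78 + 90 + 4 + 34 = 252.
Column 2: 22 + 54 + 66 + 98 + 10 = 250.
Column 3: 18 + 30 + 42 + 74 + 86 = 250.
Column 4: 94 + 6 + 38 + 50 + 62 = 250.
Column 5: 70 + 82 + 14 + 26 + 58 = 250.
Main diagonal: 46 + 54 + 42 + 50 + 58 = 250.
Anti-diagonal: 70 + 6 + 42 + 98 + 34 = 250.

No — column 5 sums to 250 but column 1 sums to 252.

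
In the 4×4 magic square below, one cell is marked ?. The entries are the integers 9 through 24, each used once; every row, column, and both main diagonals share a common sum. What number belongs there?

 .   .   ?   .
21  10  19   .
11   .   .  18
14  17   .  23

The entries are 9 through 24, which sum to 264, so each line sums to 264/4 = 66.
Row 2: 21 + 10 + 19 + ? = 66, so (2,4) = 16.
The remaining cell in row 4 is (4,3) = 66 − 54 = 12.
Using column 1: 21 + 11 + 14 + ? → (1,1) = 66 − 46 = 20.
The remaining cell in column 4 is (1,4) = 66 − 57 = 9.
Main diagonal: 20 + 10 + 23 + ? = 66, so (3,3) = 13.
From anti-diagonal, 66 − (9 + 19 + 14) gives (3,2) = 24.
Column 2 needs 66; the known cells sum to 51, so (1,2) = 15.
The remaining cell in column 3 is (1,3) = 66 − 44 = 22.

22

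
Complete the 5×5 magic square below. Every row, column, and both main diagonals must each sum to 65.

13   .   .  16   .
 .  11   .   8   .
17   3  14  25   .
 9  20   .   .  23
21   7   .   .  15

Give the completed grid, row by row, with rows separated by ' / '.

13 24 10 16 2 / 5 11 22 8 19 / 17 3 14 25 6 / 9 20 1 12 23 / 21 7 18 4 15

The remaining cell in row 3 is (3,5) = 65 − 59 = 6.
From column 1, 65 − (13 + 17 + 9 + 21) gives (2,1) = 5.
The remaining cell in column 2 is (1,2) = 65 − 41 = 24.
Using main diagonal: 13 + 11 + 14 + 15 + ? → (4,4) = 65 − 53 = 12.
Anti-diagonal must total 65; the given cells sum to 63, so (1,5) = 2.
From row 1, 65 − (13 + 24 + 16 + 2) gives (1,3) = 10.
Row 4: 9 + 20 + 12 + 23 + ? = 65, so (4,3) = 1.
Column 4: 16 + 8 + 25 + 12 + ? = 65, so (5,4) = 4.
Column 5 needs 65; the known cells sum to 46, so (2,5) = 19.
The remaining cell in row 2 is (2,3) = 65 − 43 = 22.
Using row 5: 21 + 7 + 4 + 15 + ? → (5,3) = 65 − 47 = 18.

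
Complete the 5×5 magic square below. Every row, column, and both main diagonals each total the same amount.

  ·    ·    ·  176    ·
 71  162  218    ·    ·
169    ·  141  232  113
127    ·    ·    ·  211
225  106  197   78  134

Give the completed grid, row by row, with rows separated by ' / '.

Row 5 is already complete: 225 + 106 + 197 + 78 + 134 = 740, so that is the magic constant.
From row 3, 740 − (169 + 141 + 232 + 113) gives (3,2) = 85.
Column 1 needs 740; the known cells sum to 592, so (1,1) = 148.
Main diagonal must total 740; the given cells sum to 585, so (4,4) = 155.
From column 4, 740 − (176 + 232 + 155 + 78) gives (2,4) = 99.
The remaining cell in row 2 is (2,5) = 740 − 550 = 190.
Column 5 must total 740; the given cells sum to 648, so (1,5) = 92.
The remaining cell in anti-diagonal is (4,2) = 740 − 557 = 183.
Row 4: 127 + 183 + 155 + 211 + ? = 740, so (4,3) = 64.
Using column 2: 162 + 85 + 183 + 106 + ? → (1,2) = 740 − 536 = 204.
From column 3, 740 − (218 + 141 + 64 + 197) gives (1,3) = 120.

148 204 120 176 92 / 71 162 218 99 190 / 169 85 141 232 113 / 127 183 64 155 211 / 225 106 197 78 134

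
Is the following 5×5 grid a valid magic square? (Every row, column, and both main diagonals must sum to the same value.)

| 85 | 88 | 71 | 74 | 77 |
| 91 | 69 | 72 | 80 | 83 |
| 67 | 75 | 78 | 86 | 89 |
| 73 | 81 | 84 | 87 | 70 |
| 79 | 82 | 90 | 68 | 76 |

Row 1: 85 + 88 + 71 + 74 + 77 = 395.
Row 2: 91 + 69 + 72 + 80 + 83 = 395.
Row 3: 67 + 75 + 78 + 86 + 89 = 395.
Row 4: 73 + 81 + 84 + 87 + 70 = 395.
Row 5: 79 + 82 + 90 + 68 + 76 = 395.
Column 1: 85 + 91 + 67 + 73 + 79 = 395.
Column 2: 88 + 69 + 75 + 81 + 82 = 395.
Column 3: 71 + 72 + 78 + 84 + 90 = 395.
Column 4: 74 + 80 + 86 + 87 + 68 = 395.
Column 5: 77 + 83 + 89 + 70 + 76 = 395.
Main diagonal: 85 + 69 + 78 + 87 + 76 = 395.
Anti-diagonal: 77 + 80 + 78 + 81 + 79 = 395.
All lines sum to 395.

Yes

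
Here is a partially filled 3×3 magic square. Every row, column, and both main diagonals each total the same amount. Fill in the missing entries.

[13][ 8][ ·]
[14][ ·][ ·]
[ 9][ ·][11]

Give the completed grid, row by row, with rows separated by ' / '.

Column 1 is already complete: 13 + 14 + 9 = 36, so that is the magic constant.
The remaining cell in row 1 is (1,3) = 36 − 21 = 15.
The remaining cell in row 3 is (3,2) = 36 − 20 = 16.
The remaining cell in column 2 is (2,2) = 36 − 24 = 12.
Using column 3: 15 + 11 + ? → (2,3) = 36 − 26 = 10.

13 8 15 / 14 12 10 / 9 16 11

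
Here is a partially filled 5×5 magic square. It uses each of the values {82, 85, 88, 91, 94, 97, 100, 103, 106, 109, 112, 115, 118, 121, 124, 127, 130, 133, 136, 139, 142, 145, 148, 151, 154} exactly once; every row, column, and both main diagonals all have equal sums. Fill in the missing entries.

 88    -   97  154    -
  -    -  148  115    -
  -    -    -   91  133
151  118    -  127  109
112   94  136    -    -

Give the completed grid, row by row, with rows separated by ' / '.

The 25 entries sum to 2950, so each line sums to 2950/5 = 590.
Row 4 must total 590; the given cells sum to 505, so (4,3) = 85.
Using column 3: 97 + 148 + 85 + 136 + ? → (3,3) = 590 − 466 = 124.
The remaining cell in column 4 is (5,4) = 590 − 487 = 103.
Using anti-diagonal: 115 + 124 + 118 + 112 + ? → (1,5) = 590 − 469 = 121.
Row 1 must total 590; the given cells sum to 460, so (1,2) = 130.
Using row 5: 112 + 94 + 136 + 103 + ? → (5,5) = 590 − 445 = 145.
Column 5: 121 + 133 + 109 + 145 + ? = 590, so (2,5) = 82.
The remaining cell in main diagonal is (2,2) = 590 − 484 = 106.
Row 2 needs 590; the known cells sum to 451, so (2,1) = 139.
The remaining cell in column 1 is (3,1) = 590 − 490 = 100.
Column 2 must total 590; the given cells sum to 448, so (3,2) = 142.

88 130 97 154 121 / 139 106 148 115 82 / 100 142 124 91 133 / 151 118 85 127 109 / 112 94 136 103 145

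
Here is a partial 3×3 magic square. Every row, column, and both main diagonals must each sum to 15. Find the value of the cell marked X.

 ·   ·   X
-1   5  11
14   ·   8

-4

Row 3: 14 + 8 + ? = 15, so (3,2) = -7.
The remaining cell in column 1 is (1,1) = 15 − 13 = 2.
Column 2: 5 + (-7) + ? = 15, so (1,2) = 17.
Column 3 needs 15; the known cells sum to 19, so (1,3) = -4.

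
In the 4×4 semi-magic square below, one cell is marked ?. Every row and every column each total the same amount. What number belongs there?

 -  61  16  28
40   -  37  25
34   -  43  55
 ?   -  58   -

Column 3 is complete and sums to 154; that is the magic constant.
Row 1 needs 154; the known cells sum to 105, so (1,1) = 49.
From row 2, 154 − (40 + 37 + 25) gives (2,2) = 52.
Using row 3: 34 + 43 + 55 + ? → (3,2) = 154 − 132 = 22.
Using column 1: 49 + 40 + 34 + ? → (4,1) = 154 − 123 = 31.

31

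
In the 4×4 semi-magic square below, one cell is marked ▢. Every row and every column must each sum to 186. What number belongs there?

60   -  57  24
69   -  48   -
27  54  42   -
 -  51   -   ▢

Using row 1: 60 + 57 + 24 + ? → (1,2) = 186 − 141 = 45.
From row 3, 186 − (27 + 54 + 42) gives (3,4) = 63.
From column 1, 186 − (60 + 69 + 27) gives (4,1) = 30.
The remaining cell in column 2 is (2,2) = 186 − 150 = 36.
Column 3 must total 186; the given cells sum to 147, so (4,3) = 39.
Row 2: 69 + 36 + 48 + ? = 186, so (2,4) = 33.
The remaining cell in row 4 is (4,4) = 186 − 120 = 66.

66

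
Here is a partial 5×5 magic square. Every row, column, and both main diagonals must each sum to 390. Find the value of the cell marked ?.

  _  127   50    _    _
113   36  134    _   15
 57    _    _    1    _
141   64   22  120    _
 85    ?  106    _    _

8

The remaining cell in row 2 is (2,4) = 390 − 298 = 92.
Row 4 must total 390; the given cells sum to 347, so (4,5) = 43.
The remaining cell in column 1 is (1,1) = 390 − 396 = -6.
Column 3 needs 390; the known cells sum to 312, so (3,3) = 78.
Main diagonal needs 390; the known cells sum to 228, so (5,5) = 162.
Anti-diagonal needs 390; the known cells sum to 319, so (1,5) = 71.
Row 1: -6 + 127 + 50 + 71 + ? = 390, so (1,4) = 148.
Column 4 needs 390; the known cells sum to 361, so (5,4) = 29.
Using column 5: 71 + 15 + 43 + 162 + ? → (3,5) = 390 − 291 = 99.
Row 3 needs 390; the known cells sum to 235, so (3,2) = 155.
Row 5 needs 390; the known cells sum to 382, so (5,2) = 8.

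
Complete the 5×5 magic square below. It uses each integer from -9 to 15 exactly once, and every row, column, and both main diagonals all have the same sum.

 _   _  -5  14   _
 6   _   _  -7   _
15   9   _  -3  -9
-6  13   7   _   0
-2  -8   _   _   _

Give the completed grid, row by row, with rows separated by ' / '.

2 -4 -5 14 8 / 6 5 -1 -7 12 / 15 9 3 -3 -9 / -6 13 7 1 0 / -2 -8 11 10 4

The entries are -9 through 15, which sum to 75, so each line sums to 75/5 = 15.
Row 3 must total 15; the given cells sum to 12, so (3,3) = 3.
From row 4, 15 − (-6 + 13 + 7 + 0) gives (4,4) = 1.
From column 1, 15 − (6 + 15 + (-6) + (-2)) gives (1,1) = 2.
Column 4 needs 15; the known cells sum to 5, so (5,4) = 10.
Anti-diagonal: -7 + 3 + 13 + (-2) + ? = 15, so (1,5) = 8.
Using row 1: 2 + (-5) + 14 + 8 + ? → (1,2) = 15 − 19 = -4.
Column 2 needs 15; the known cells sum to 10, so (2,2) = 5.
From main diagonal, 15 − (2 + 5 + 3 + 1) gives (5,5) = 4.
From row 5, 15 − (-2 + (-8) + 10 + 4) gives (5,3) = 11.
Column 3: -5 + 3 + 7 + 11 + ? = 15, so (2,3) = -1.
Column 5 needs 15; the known cells sum to 3, so (2,5) = 12.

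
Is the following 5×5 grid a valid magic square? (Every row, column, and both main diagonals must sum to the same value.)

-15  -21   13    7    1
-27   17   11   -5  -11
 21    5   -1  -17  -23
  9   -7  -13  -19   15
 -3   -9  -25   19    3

Yes

Row 1: -15 + (-21) + 13 + 7 + 1 = -15.
Row 2: -27 + 17 + 11 + (-5) + (-11) = -15.
Row 3: 21 + 5 + (-1) + (-17) + (-23) = -15.
Row 4: 9 + (-7) + (-13) + (-19) + 15 = -15.
Row 5: -3 + (-9) + (-25) + 19 + 3 = -15.
Column 1: -15 + (-27) + 21 + 9 + (-3) = -15.
Column 2: -21 + 17 + 5 + (-7) + (-9) = -15.
Column 3: 13 + 11 + (-1) + (-13) + (-25) = -15.
Column 4: 7 + (-5) + (-17) + (-19) + 19 = -15.
Column 5: 1 + (-11) + (-23) + 15 + 3 = -15.
Main diagonal: -15 + 17 + (-1) + (-19) + 3 = -15.
Anti-diagonal: 1 + (-5) + (-1) + (-7) + (-3) = -15.
All lines sum to -15.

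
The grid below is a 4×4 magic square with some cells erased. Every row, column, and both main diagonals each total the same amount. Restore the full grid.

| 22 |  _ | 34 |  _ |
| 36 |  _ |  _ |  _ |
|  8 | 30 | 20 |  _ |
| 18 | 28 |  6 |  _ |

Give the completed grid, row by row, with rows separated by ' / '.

Column 1 is already complete: 22 + 36 + 8 + 18 = 84, so that is the magic constant.
The remaining cell in row 3 is (3,4) = 84 − 58 = 26.
The remaining cell in row 4 is (4,4) = 84 − 52 = 32.
Column 3 needs 84; the known cells sum to 60, so (2,3) = 24.
Using main diagonal: 22 + 20 + 32 + ? → (2,2) = 84 − 74 = 10.
Using anti-diagonal: 24 + 30 + 18 + ? → (1,4) = 84 − 72 = 12.
Using row 1: 22 + 34 + 12 + ? → (1,2) = 84 − 68 = 16.
Row 2 needs 84; the known cells sum to 70, so (2,4) = 14.

22 16 34 12 / 36 10 24 14 / 8 30 20 26 / 18 28 6 32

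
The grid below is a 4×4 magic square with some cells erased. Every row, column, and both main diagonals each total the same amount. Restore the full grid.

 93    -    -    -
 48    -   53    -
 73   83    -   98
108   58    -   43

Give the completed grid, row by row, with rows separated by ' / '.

93 63 88 78 / 48 118 53 103 / 73 83 68 98 / 108 58 113 43

Column 1 is already complete: 93 + 48 + 73 + 108 = 322, so that is the magic constant.
The remaining cell in row 3 is (3,3) = 322 − 254 = 68.
The remaining cell in row 4 is (4,3) = 322 − 209 = 113.
Column 3 must total 322; the given cells sum to 234, so (1,3) = 88.
From main diagonal, 322 − (93 + 68 + 43) gives (2,2) = 118.
Using anti-diagonal: 53 + 83 + 108 + ? → (1,4) = 322 − 244 = 78.
The remaining cell in row 1 is (1,2) = 322 − 259 = 63.
Row 2 needs 322; the known cells sum to 219, so (2,4) = 103.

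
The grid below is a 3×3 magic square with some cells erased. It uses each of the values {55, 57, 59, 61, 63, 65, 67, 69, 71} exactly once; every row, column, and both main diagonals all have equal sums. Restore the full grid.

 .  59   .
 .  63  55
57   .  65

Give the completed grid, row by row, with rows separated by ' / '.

61 59 69 / 71 63 55 / 57 67 65

The 9 entries sum to 567, so each line sums to 567/3 = 189.
Row 2 must total 189; the given cells sum to 118, so (2,1) = 71.
Row 3 must total 189; the given cells sum to 122, so (3,2) = 67.
Column 1: 71 + 57 + ? = 189, so (1,1) = 61.
Column 3: 55 + 65 + ? = 189, so (1,3) = 69.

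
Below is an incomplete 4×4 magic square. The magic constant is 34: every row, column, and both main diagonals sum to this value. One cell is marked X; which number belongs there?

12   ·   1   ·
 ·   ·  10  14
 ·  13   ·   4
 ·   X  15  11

2

Using column 3: 1 + 10 + 15 + ? → (3,3) = 34 − 26 = 8.
From column 4, 34 − (14 + 4 + 11) gives (1,4) = 5.
From main diagonal, 34 − (12 + 8 + 11) gives (2,2) = 3.
Anti-diagonal must total 34; the given cells sum to 28, so (4,1) = 6.
The remaining cell in row 1 is (1,2) = 34 − 18 = 16.
Row 2: 3 + 10 + 14 + ? = 34, so (2,1) = 7.
Using row 3: 13 + 8 + 4 + ? → (3,1) = 34 − 25 = 9.
From row 4, 34 − (6 + 15 + 11) gives (4,2) = 2.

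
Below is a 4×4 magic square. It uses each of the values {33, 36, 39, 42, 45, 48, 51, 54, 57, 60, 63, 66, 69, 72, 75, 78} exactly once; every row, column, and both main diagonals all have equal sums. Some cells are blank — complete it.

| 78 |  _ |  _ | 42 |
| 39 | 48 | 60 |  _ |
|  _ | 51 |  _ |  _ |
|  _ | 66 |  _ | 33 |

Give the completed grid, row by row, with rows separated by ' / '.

78 57 45 42 / 39 48 60 75 / 36 51 63 72 / 69 66 54 33

The 16 entries sum to 888, so each line sums to 888/4 = 222.
Row 2 needs 222; the known cells sum to 147, so (2,4) = 75.
From column 2, 222 − (48 + 51 + 66) gives (1,2) = 57.
Column 4 needs 222; the known cells sum to 150, so (3,4) = 72.
Main diagonal must total 222; the given cells sum to 159, so (3,3) = 63.
Anti-diagonal needs 222; the known cells sum to 153, so (4,1) = 69.
The remaining cell in row 1 is (1,3) = 222 − 177 = 45.
Row 3: 51 + 63 + 72 + ? = 222, so (3,1) = 36.
Row 4 must total 222; the given cells sum to 168, so (4,3) = 54.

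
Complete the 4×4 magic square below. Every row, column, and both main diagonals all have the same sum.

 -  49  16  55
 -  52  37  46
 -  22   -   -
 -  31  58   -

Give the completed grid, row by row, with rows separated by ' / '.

34 49 16 55 / 19 52 37 46 / 61 22 43 28 / 40 31 58 25

Column 2 is already complete: 49 + 52 + 22 + 31 = 154, so that is the magic constant.
From row 1, 154 − (49 + 16 + 55) gives (1,1) = 34.
Using row 2: 52 + 37 + 46 + ? → (2,1) = 154 − 135 = 19.
Column 3 must total 154; the given cells sum to 111, so (3,3) = 43.
Using main diagonal: 34 + 52 + 43 + ? → (4,4) = 154 − 129 = 25.
Anti-diagonal needs 154; the known cells sum to 114, so (4,1) = 40.
Column 1 must total 154; the given cells sum to 93, so (3,1) = 61.
The remaining cell in column 4 is (3,4) = 154 − 126 = 28.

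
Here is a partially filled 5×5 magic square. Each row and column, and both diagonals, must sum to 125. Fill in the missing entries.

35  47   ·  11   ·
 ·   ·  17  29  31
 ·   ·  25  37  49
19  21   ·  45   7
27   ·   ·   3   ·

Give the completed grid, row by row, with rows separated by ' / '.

35 47 9 11 23 / 43 5 17 29 31 / 1 13 25 37 49 / 19 21 33 45 7 / 27 39 41 3 15

Row 4: 19 + 21 + 45 + 7 + ? = 125, so (4,3) = 33.
Anti-diagonal must total 125; the given cells sum to 102, so (1,5) = 23.
Row 1 must total 125; the given cells sum to 116, so (1,3) = 9.
Using column 3: 9 + 17 + 25 + 33 + ? → (5,3) = 125 − 84 = 41.
Column 5 needs 125; the known cells sum to 110, so (5,5) = 15.
Main diagonal needs 125; the known cells sum to 120, so (2,2) = 5.
Row 2: 5 + 17 + 29 + 31 + ? = 125, so (2,1) = 43.
The remaining cell in row 5 is (5,2) = 125 − 86 = 39.
Column 1 must total 125; the given cells sum to 124, so (3,1) = 1.
The remaining cell in column 2 is (3,2) = 125 − 112 = 13.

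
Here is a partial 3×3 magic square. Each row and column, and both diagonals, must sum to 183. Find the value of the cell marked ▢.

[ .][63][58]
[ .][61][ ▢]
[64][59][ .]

From row 1, 183 − (63 + 58) gives (1,1) = 62.
Row 3 needs 183; the known cells sum to 123, so (3,3) = 60.
Column 1: 62 + 64 + ? = 183, so (2,1) = 57.
From column 3, 183 − (58 + 60) gives (2,3) = 65.

65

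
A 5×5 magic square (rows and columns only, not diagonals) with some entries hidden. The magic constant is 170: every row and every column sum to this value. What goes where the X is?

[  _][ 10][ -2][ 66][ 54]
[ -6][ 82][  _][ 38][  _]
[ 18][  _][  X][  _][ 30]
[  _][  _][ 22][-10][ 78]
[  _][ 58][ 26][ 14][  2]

Using row 1: 10 + (-2) + 66 + 54 + ? → (1,1) = 170 − 128 = 42.
From row 5, 170 − (58 + 26 + 14 + 2) gives (5,1) = 70.
Column 1 must total 170; the given cells sum to 124, so (4,1) = 46.
Column 4 must total 170; the given cells sum to 108, so (3,4) = 62.
From column 5, 170 − (54 + 30 + 78 + 2) gives (2,5) = 6.
Row 2 must total 170; the given cells sum to 120, so (2,3) = 50.
Row 4: 46 + 22 + (-10) + 78 + ? = 170, so (4,2) = 34.
Column 2: 10 + 82 + 34 + 58 + ? = 170, so (3,2) = -14.
Column 3 needs 170; the known cells sum to 96, so (3,3) = 74.

74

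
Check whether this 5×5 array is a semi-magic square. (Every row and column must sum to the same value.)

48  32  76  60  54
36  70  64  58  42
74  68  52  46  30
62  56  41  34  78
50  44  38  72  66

Row 1: 48 + 32 + 76 + 60 + 54 = 270.
Row 2: 36 + 70 + 64 + 58 + 42 = 270.
Row 3: 74 + 68 + 52 + 46 + 30 = 270.
Row 4: 62 + 56 + 41 + 34 + 78 = 271.
Row 5: 50 + 44 + 38 + 72 + 66 = 270.
Column 1: 48 + 36 + 74 + 62 + 50 = 270.
Column 2: 32 + 70 + 68 + 56 + 44 = 270.
Column 3: 76 + 64 + 52 + 41 + 38 = 271.
Column 4: 60 + 58 + 46 + 34 + 72 = 270.
Column 5: 54 + 42 + 30 + 78 + 66 = 270.

No — row 4 sums to 271 but row 2 sums to 270.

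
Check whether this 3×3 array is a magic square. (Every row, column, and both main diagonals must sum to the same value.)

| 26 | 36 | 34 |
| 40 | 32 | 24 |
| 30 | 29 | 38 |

Row 1: 26 + 36 + 34 = 96.
Row 2: 40 + 32 + 24 = 96.
Row 3: 30 + 29 + 38 = 97.
Column 1: 26 + 40 + 30 = 96.
Column 2: 36 + 32 + 29 = 97.
Column 3: 34 + 24 + 38 = 96.
Main diagonal: 26 + 32 + 38 = 96.
Anti-diagonal: 34 + 32 + 30 = 96.

No — column 2 sums to 97 but row 2 sums to 96.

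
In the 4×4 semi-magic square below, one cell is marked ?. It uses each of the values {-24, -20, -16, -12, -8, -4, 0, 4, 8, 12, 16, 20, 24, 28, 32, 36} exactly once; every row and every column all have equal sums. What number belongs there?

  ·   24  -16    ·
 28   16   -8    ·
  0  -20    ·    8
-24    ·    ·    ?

The 16 entries sum to 96, so each line sums to 96/4 = 24.
Row 2 needs 24; the known cells sum to 36, so (2,4) = -12.
Row 3 needs 24; the known cells sum to -12, so (3,3) = 36.
From column 1, 24 − (28 + 0 + (-24)) gives (1,1) = 20.
Column 2: 24 + 16 + (-20) + ? = 24, so (4,2) = 4.
Using column 3: -16 + (-8) + 36 + ? → (4,3) = 24 − 12 = 12.
Row 1 needs 24; the known cells sum to 28, so (1,4) = -4.
The remaining cell in row 4 is (4,4) = 24 − (-8) = 32.

32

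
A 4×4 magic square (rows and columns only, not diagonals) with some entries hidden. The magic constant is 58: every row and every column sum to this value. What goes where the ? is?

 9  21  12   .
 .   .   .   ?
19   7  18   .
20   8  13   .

Using row 1: 9 + 21 + 12 + ? → (1,4) = 58 − 42 = 16.
Row 3 needs 58; the known cells sum to 44, so (3,4) = 14.
Row 4 needs 58; the known cells sum to 41, so (4,4) = 17.
Column 1 needs 58; the known cells sum to 48, so (2,1) = 10.
Column 2 needs 58; the known cells sum to 36, so (2,2) = 22.
Column 3 must total 58; the given cells sum to 43, so (2,3) = 15.
Using column 4: 16 + 14 + 17 + ? → (2,4) = 58 − 47 = 11.

11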